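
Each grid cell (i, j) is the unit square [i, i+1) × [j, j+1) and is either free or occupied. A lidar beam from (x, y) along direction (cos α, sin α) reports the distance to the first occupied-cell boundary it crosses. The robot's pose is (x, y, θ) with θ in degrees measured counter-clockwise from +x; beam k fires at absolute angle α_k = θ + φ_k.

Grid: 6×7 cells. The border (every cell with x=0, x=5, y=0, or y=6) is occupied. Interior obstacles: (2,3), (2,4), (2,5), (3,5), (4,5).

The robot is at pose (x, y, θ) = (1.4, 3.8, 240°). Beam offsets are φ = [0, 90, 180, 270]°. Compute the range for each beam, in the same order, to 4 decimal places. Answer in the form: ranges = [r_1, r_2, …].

ranges = [0.8000, 0.6928, 1.2000, 0.4619]

beam 1: φ=0°, α=240°
  direction (-0.5000, -0.8660); cell (1,3); t to first gridline: x 0.8000, y 0.9238 (then +2.0000 / +1.1547)
    (0,3) via x @ 0.8000  # hit
  → r_1 = 0.8000
beam 2: φ=90°, α=330°
  direction (0.8660, -0.5000); cell (1,3); t to first gridline: x 0.6928, y 1.6000 (then +1.1547 / +2.0000)
    (2,3) via x @ 0.6928  # hit
  → r_2 = 0.6928
beam 3: φ=180°, α=60°
  direction (0.5000, 0.8660); cell (1,3); t to first gridline: x 1.2000, y 0.2309 (then +2.0000 / +1.1547)
    (1,4) via y @ 0.2309
    (2,4) via x @ 1.2000  # hit
  → r_3 = 1.2000
beam 4: φ=270°, α=150°
  direction (-0.8660, 0.5000); cell (1,3); t to first gridline: x 0.4619, y 0.4000 (then +1.1547 / +2.0000)
    (1,4) via y @ 0.4000
    (0,4) via x @ 0.4619  # hit
  → r_4 = 0.4619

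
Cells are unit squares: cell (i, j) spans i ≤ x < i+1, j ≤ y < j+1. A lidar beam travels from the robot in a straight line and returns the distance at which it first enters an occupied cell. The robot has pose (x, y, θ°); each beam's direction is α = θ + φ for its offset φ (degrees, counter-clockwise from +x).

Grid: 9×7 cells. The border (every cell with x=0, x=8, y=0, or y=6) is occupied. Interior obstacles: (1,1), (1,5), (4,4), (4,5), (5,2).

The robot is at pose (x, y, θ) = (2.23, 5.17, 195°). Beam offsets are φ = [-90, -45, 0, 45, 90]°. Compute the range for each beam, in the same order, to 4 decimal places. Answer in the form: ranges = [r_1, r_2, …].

ranges = [0.8593, 0.2656, 0.2381, 2.4600, 4.3171]

beam 1: φ=-90°, α=105°
  direction (-0.2588, 0.9659); cell (2,5); t to first gridline: x 0.8887, y 0.8593 (then +3.8637 / +1.0353)
    (2,6) via y @ 0.8593  # hit
  → r_1 = 0.8593
beam 2: φ=-45°, α=150°
  direction (-0.8660, 0.5000); cell (2,5); t to first gridline: x 0.2656, y 1.6600 (then +1.1547 / +2.0000)
    (1,5) via x @ 0.2656  # hit
  → r_2 = 0.2656
beam 3: φ=0°, α=195°
  direction (-0.9659, -0.2588); cell (2,5); t to first gridline: x 0.2381, y 0.6568 (then +1.0353 / +3.8637)
    (1,5) via x @ 0.2381  # hit
  → r_3 = 0.2381
beam 4: φ=45°, α=240°
  direction (-0.5000, -0.8660); cell (2,5); t to first gridline: x 0.4600, y 0.1963 (then +2.0000 / +1.1547)
    (2,4) via y @ 0.1963
    (1,4) via x @ 0.4600
    (1,3) via y @ 1.3510
    (0,3) via x @ 2.4600  # hit
  → r_4 = 2.4600
beam 5: φ=90°, α=285°
  direction (0.2588, -0.9659); cell (2,5); t to first gridline: x 2.9751, y 0.1760 (then +3.8637 / +1.0353)
    (2,4) via y @ 0.1760
    (2,3) via y @ 1.2113
    (2,2) via y @ 2.2465
    (3,2) via x @ 2.9751
    (3,1) via y @ 3.2818
    (3,0) via y @ 4.3171  # hit
  → r_5 = 4.3171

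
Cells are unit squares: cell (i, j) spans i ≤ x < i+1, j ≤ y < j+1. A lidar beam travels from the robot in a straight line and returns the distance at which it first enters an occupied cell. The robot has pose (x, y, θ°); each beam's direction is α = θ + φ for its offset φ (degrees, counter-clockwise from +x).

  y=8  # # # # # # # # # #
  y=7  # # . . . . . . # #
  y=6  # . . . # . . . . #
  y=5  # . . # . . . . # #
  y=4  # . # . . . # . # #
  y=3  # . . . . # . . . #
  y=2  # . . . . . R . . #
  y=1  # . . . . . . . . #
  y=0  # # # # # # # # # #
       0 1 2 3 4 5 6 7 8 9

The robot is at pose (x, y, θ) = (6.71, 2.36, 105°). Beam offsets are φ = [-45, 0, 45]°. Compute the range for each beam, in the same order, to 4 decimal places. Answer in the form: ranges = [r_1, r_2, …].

ranges = [2.5800, 1.6979, 1.2800]

beam 1: φ=-45°, α=60°
  direction (0.5000, 0.8660); cell (6,2); t to first gridline: x 0.5800, y 0.7390 (then +2.0000 / +1.1547)
    (7,2) via x @ 0.5800
    (7,3) via y @ 0.7390
    (7,4) via y @ 1.8937
    (8,4) via x @ 2.5800  # hit
  → r_1 = 2.5800
beam 2: φ=0°, α=105°
  direction (-0.2588, 0.9659); cell (6,2); t to first gridline: x 2.7432, y 0.6626 (then +3.8637 / +1.0353)
    (6,3) via y @ 0.6626
    (6,4) via y @ 1.6979  # hit
  → r_2 = 1.6979
beam 3: φ=45°, α=150°
  direction (-0.8660, 0.5000); cell (6,2); t to first gridline: x 0.8198, y 1.2800 (then +1.1547 / +2.0000)
    (5,2) via x @ 0.8198
    (5,3) via y @ 1.2800  # hit
  → r_3 = 1.2800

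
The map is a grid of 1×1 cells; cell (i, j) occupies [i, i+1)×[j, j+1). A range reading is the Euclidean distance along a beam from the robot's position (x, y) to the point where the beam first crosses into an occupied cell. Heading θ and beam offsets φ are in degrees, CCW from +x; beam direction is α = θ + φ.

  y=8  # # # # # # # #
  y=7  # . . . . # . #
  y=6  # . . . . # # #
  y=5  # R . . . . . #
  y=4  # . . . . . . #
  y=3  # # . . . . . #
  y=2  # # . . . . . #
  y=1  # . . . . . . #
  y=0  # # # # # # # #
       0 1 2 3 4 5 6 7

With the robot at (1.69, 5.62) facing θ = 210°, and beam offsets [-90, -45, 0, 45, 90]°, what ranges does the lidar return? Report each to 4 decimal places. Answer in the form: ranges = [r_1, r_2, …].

ranges = [1.3800, 0.7143, 0.7967, 1.6771, 5.3347]

beam 1: φ=-90°, α=120°
  direction (-0.5000, 0.8660); cell (1,5); t to first gridline: x 1.3800, y 0.4388 (then +2.0000 / +1.1547)
    (1,6) via y @ 0.4388
    (0,6) via x @ 1.3800  # hit
  → r_1 = 1.3800
beam 2: φ=-45°, α=165°
  direction (-0.9659, 0.2588); cell (1,5); t to first gridline: x 0.7143, y 1.4682 (then +1.0353 / +3.8637)
    (0,5) via x @ 0.7143  # hit
  → r_2 = 0.7143
beam 3: φ=0°, α=210°
  direction (-0.8660, -0.5000); cell (1,5); t to first gridline: x 0.7967, y 1.2400 (then +1.1547 / +2.0000)
    (0,5) via x @ 0.7967  # hit
  → r_3 = 0.7967
beam 4: φ=45°, α=255°
  direction (-0.2588, -0.9659); cell (1,5); t to first gridline: x 2.6660, y 0.6419 (then +3.8637 / +1.0353)
    (1,4) via y @ 0.6419
    (1,3) via y @ 1.6771  # hit
  → r_4 = 1.6771
beam 5: φ=90°, α=300°
  direction (0.5000, -0.8660); cell (1,5); t to first gridline: x 0.6200, y 0.7159 (then +2.0000 / +1.1547)
    (2,5) via x @ 0.6200
    (2,4) via y @ 0.7159
    (2,3) via y @ 1.8706
    (3,3) via x @ 2.6200
    (3,2) via y @ 3.0253
    (3,1) via y @ 4.1800
    (4,1) via x @ 4.6200
    (4,0) via y @ 5.3347  # hit
  → r_5 = 5.3347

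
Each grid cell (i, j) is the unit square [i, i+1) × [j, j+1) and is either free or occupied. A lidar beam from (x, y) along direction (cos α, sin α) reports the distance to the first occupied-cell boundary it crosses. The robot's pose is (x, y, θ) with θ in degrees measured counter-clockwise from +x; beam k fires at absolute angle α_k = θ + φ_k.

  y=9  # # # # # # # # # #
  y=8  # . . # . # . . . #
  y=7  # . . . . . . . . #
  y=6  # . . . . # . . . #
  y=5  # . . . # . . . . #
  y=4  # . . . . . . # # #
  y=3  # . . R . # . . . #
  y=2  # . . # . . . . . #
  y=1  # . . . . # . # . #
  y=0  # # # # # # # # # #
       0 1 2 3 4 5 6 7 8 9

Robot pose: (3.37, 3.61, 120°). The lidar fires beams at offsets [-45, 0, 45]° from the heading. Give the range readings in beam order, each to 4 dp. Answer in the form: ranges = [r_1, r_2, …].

beam 1: φ=-45°, α=75°
  dir = (cos 75°, sin 75°) = (0.2588, 0.9659); from cell (3,3)
  next x-line at t=2.4341, next y-line at t=0.4038; Δt_x=3.8637, Δt_y=1.0353
    y: enter (3,4) at t=0.4038
    y: enter (3,5) at t=1.4390
    x: enter (4,5) at t=2.4341 ← occupied
  → r_1 = 2.4341
beam 2: φ=0°, α=120°
  dir = (cos 120°, sin 120°) = (-0.5000, 0.8660); from cell (3,3)
  next x-line at t=0.7400, next y-line at t=0.4503; Δt_x=2.0000, Δt_y=1.1547
    y: enter (3,4) at t=0.4503
    x: enter (2,4) at t=0.7400
    y: enter (2,5) at t=1.6050
    x: enter (1,5) at t=2.7400
    y: enter (1,6) at t=2.7597
    y: enter (1,7) at t=3.9144
    x: enter (0,7) at t=4.7400 ← occupied
  → r_2 = 4.7400
beam 3: φ=45°, α=165°
  dir = (cos 165°, sin 165°) = (-0.9659, 0.2588); from cell (3,3)
  next x-line at t=0.3831, next y-line at t=1.5068; Δt_x=1.0353, Δt_y=3.8637
    x: enter (2,3) at t=0.3831
    x: enter (1,3) at t=1.4183
    y: enter (1,4) at t=1.5068
    x: enter (0,4) at t=2.4536 ← occupied
  → r_3 = 2.4536

ranges = [2.4341, 4.7400, 2.4536]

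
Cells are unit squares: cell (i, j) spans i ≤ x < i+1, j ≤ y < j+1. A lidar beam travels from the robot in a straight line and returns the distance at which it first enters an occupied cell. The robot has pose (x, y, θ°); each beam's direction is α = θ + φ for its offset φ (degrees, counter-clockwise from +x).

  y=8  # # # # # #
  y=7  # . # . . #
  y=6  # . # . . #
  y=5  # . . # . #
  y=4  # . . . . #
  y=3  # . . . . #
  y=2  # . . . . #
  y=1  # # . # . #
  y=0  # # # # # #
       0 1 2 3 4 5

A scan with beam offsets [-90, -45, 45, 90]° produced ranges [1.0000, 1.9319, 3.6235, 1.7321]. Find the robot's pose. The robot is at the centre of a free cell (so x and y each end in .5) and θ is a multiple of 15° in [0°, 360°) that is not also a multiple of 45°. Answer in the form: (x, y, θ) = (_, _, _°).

(x, y, θ) = (4.5, 3.5, 150°)

Candidates: 23 free-cell centres × 16 headings = 368 poses. Raycast each; keep the one whose scan matches to 4 dp.
  (3.5, 2.5, 60°): beam 1 = 1.7321 ≠ 1.0000 ✗
  (1.5, 5.5, 330°): beam 2 = 4.6587 ≠ 1.9319 ✗
  (4.5, 3.5, 300°): beam 1 = 3.0000 ≠ 1.0000 ✗
  (2.5, 1.5, 165°): beam 1 = 3.6235 ≠ 1.0000 ✗
  …
  (4.5, 3.5, 150°): r_1=1.0000, r_2=1.9319, r_3=3.6235, r_4=1.7321 — all match ✓
Only this pose fits every beam.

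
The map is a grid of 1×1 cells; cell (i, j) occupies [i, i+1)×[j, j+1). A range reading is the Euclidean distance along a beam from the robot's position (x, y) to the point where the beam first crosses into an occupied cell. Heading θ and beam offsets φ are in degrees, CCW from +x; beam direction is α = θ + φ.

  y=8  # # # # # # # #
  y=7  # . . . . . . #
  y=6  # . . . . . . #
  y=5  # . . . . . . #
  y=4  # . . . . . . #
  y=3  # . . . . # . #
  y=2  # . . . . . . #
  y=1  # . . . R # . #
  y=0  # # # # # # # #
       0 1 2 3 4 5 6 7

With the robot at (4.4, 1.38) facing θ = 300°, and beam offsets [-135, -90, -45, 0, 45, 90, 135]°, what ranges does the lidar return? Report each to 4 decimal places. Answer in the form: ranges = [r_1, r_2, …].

ranges = [3.5199, 0.7600, 0.3934, 0.4388, 0.6212, 0.6928, 2.3182]

beam 1: φ=-135°, α=165°
  direction (-0.9659, 0.2588); cell (4,1); t to first gridline: x 0.4141, y 2.3955 (then +1.0353 / +3.8637)
    (3,1) via x @ 0.4141
    (2,1) via x @ 1.4494
    (2,2) via y @ 2.3955
    (1,2) via x @ 2.4847
    (0,2) via x @ 3.5199  # hit
  → r_1 = 3.5199
beam 2: φ=-90°, α=210°
  direction (-0.8660, -0.5000); cell (4,1); t to first gridline: x 0.4619, y 0.7600 (then +1.1547 / +2.0000)
    (3,1) via x @ 0.4619
    (3,0) via y @ 0.7600  # hit
  → r_2 = 0.7600
beam 3: φ=-45°, α=255°
  direction (-0.2588, -0.9659); cell (4,1); t to first gridline: x 1.5455, y 0.3934 (then +3.8637 / +1.0353)
    (4,0) via y @ 0.3934  # hit
  → r_3 = 0.3934
beam 4: φ=0°, α=300°
  direction (0.5000, -0.8660); cell (4,1); t to first gridline: x 1.2000, y 0.4388 (then +2.0000 / +1.1547)
    (4,0) via y @ 0.4388  # hit
  → r_4 = 0.4388
beam 5: φ=45°, α=345°
  direction (0.9659, -0.2588); cell (4,1); t to first gridline: x 0.6212, y 1.4682 (then +1.0353 / +3.8637)
    (5,1) via x @ 0.6212  # hit
  → r_5 = 0.6212
beam 6: φ=90°, α=30°
  direction (0.8660, 0.5000); cell (4,1); t to first gridline: x 0.6928, y 1.2400 (then +1.1547 / +2.0000)
    (5,1) via x @ 0.6928  # hit
  → r_6 = 0.6928
beam 7: φ=135°, α=75°
  direction (0.2588, 0.9659); cell (4,1); t to first gridline: x 2.3182, y 0.6419 (then +3.8637 / +1.0353)
    (4,2) via y @ 0.6419
    (4,3) via y @ 1.6771
    (5,3) via x @ 2.3182  # hit
  → r_7 = 2.3182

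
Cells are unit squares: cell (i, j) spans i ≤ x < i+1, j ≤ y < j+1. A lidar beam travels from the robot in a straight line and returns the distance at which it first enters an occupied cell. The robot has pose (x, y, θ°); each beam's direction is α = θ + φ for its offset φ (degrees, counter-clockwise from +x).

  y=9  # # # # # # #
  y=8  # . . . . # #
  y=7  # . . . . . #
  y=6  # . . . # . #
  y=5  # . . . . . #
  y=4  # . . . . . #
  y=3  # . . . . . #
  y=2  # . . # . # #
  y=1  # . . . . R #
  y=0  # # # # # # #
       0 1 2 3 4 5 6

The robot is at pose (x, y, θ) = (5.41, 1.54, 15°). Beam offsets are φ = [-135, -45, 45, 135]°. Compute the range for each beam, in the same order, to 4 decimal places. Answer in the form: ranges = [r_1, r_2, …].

beam 1: φ=-135°, α=240°
  dir = (cos 240°, sin 240°) = (-0.5000, -0.8660); from cell (5,1)
  next x-line at t=0.8200, next y-line at t=0.6235; Δt_x=2.0000, Δt_y=1.1547
    y: enter (5,0) at t=0.6235 ← occupied
  → r_1 = 0.6235
beam 2: φ=-45°, α=330°
  dir = (cos 330°, sin 330°) = (0.8660, -0.5000); from cell (5,1)
  next x-line at t=0.6813, next y-line at t=1.0800; Δt_x=1.1547, Δt_y=2.0000
    x: enter (6,1) at t=0.6813 ← occupied
  → r_2 = 0.6813
beam 3: φ=45°, α=60°
  dir = (cos 60°, sin 60°) = (0.5000, 0.8660); from cell (5,1)
  next x-line at t=1.1800, next y-line at t=0.5312; Δt_x=2.0000, Δt_y=1.1547
    y: enter (5,2) at t=0.5312 ← occupied
  → r_3 = 0.5312
beam 4: φ=135°, α=150°
  dir = (cos 150°, sin 150°) = (-0.8660, 0.5000); from cell (5,1)
  next x-line at t=0.4734, next y-line at t=0.9200; Δt_x=1.1547, Δt_y=2.0000
    x: enter (4,1) at t=0.4734
    y: enter (4,2) at t=0.9200
    x: enter (3,2) at t=1.6281 ← occupied
  → r_4 = 1.6281

ranges = [0.6235, 0.6813, 0.5312, 1.6281]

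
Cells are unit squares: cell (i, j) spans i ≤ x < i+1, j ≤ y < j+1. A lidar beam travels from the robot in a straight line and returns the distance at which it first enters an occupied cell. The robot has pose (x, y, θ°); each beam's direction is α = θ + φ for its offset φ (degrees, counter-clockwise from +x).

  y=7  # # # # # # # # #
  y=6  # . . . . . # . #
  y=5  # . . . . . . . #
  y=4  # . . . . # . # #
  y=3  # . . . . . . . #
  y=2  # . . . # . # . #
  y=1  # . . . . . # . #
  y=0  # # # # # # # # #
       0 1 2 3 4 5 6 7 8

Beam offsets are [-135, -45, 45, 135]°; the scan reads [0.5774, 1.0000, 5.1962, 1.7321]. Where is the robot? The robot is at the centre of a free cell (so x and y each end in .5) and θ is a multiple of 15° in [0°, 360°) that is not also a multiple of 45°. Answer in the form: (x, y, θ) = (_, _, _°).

(x, y, θ) = (1.5, 5.5, 285°)

The pose lattice has 36·16 = 576 candidates. Test each by forward raycasting.
  (2.5, 5.5, 75°): beam 1 = 3.0000 ≠ 0.5774 ✗
  (2.5, 3.5, 150°): beam 1 = 2.5882 ≠ 0.5774 ✗
  (2.5, 2.5, 60°): beam 1 = 1.5529 ≠ 0.5774 ✗
  (3.5, 1.5, 330°): beam 1 = 1.9319 ≠ 0.5774 ✗
  …
  (1.5, 5.5, 285°): r_1=0.5774, r_2=1.0000, r_3=5.1962, r_4=1.7321 — all match ✓
No second candidate reproduces the full scan.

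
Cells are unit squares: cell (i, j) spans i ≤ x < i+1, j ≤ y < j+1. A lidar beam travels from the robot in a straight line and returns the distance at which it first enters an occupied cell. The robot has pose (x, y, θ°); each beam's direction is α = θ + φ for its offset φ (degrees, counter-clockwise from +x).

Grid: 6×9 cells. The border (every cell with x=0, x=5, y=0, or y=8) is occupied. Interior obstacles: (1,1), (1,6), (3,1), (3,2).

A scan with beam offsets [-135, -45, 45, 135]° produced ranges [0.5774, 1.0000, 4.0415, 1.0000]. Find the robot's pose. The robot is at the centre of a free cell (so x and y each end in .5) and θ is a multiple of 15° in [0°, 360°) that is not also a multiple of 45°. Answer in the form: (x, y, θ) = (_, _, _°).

The pose lattice has 24·16 = 384 candidates. Test each by forward raycasting.
  (4.5, 5.5, 300°): beam 1 = 2.5882 ≠ 0.5774 ✗
  (3.5, 3.5, 15°): beam 2 = 1.7321 ≠ 1.0000 ✗
  (4.5, 2.5, 210°): beam 1 = 1.9319 ≠ 0.5774 ✗
  (4.5, 4.5, 60°): beam 1 = 1.9319 ≠ 0.5774 ✗
  …
  (4.5, 3.5, 105°): r_1=0.5774, r_2=1.0000, r_3=4.0415, r_4=1.0000 — all match ✓
No second candidate reproduces the full scan.

(x, y, θ) = (4.5, 3.5, 105°)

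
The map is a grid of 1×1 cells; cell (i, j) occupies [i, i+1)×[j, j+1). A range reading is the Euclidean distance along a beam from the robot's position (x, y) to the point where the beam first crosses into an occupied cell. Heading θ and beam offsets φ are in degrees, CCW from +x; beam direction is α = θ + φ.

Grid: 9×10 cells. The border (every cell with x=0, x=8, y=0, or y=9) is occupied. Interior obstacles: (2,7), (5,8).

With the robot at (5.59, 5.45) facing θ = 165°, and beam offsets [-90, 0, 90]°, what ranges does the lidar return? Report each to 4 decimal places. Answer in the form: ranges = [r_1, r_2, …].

beam 1: φ=-90°, α=75°
  d=(0.2588,0.9659)  start (5,5)  tX=1.5841 tY=0.5694  stride 1/|dx|=3.8637 1/|dy|=1.0353
    cross y-line → (5,6), t=0.5694
    cross x-line → (6,6), t=1.5841
    cross y-line → (6,7), t=1.6047
    cross y-line → (6,8), t=2.6400
    cross y-line → (6,9), t=3.6752 (wall)
  → r_1 = 3.6752
beam 2: φ=0°, α=165°
  d=(-0.9659,0.2588)  start (5,5)  tX=0.6108 tY=2.1250  stride 1/|dx|=1.0353 1/|dy|=3.8637
    cross x-line → (4,5), t=0.6108
    cross x-line → (3,5), t=1.6461
    cross y-line → (3,6), t=2.1250
    cross x-line → (2,6), t=2.6814
    cross x-line → (1,6), t=3.7166
    cross x-line → (0,6), t=4.7519 (wall)
  → r_2 = 4.7519
beam 3: φ=90°, α=255°
  d=(-0.2588,-0.9659)  start (5,5)  tX=2.2796 tY=0.4659  stride 1/|dx|=3.8637 1/|dy|=1.0353
    cross y-line → (5,4), t=0.4659
    cross y-line → (5,3), t=1.5012
    cross x-line → (4,3), t=2.2796
    cross y-line → (4,2), t=2.5364
    cross y-line → (4,1), t=3.5717
    cross y-line → (4,0), t=4.6070 (wall)
  → r_3 = 4.6070

ranges = [3.6752, 4.7519, 4.6070]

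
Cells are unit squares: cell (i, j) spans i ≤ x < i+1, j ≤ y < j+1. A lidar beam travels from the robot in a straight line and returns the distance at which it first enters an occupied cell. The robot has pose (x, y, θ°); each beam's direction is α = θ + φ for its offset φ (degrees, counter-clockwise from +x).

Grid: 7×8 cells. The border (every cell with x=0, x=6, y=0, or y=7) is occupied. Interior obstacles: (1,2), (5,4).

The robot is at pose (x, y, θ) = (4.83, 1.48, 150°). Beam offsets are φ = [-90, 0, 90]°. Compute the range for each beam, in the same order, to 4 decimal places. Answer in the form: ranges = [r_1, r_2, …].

ranges = [2.3400, 4.4225, 0.5543]

beam 1: φ=-90°, α=60°
  d=(0.5000,0.8660)  start (4,1)  tX=0.3400 tY=0.6004  stride 1/|dx|=2.0000 1/|dy|=1.1547
    cross x-line → (5,1), t=0.3400
    cross y-line → (5,2), t=0.6004
    cross y-line → (5,3), t=1.7551
    cross x-line → (6,3), t=2.3400 (wall)
  → r_1 = 2.3400
beam 2: φ=0°, α=150°
  d=(-0.8660,0.5000)  start (4,1)  tX=0.9584 tY=1.0400  stride 1/|dx|=1.1547 1/|dy|=2.0000
    cross x-line → (3,1), t=0.9584
    cross y-line → (3,2), t=1.0400
    cross x-line → (2,2), t=2.1131
    cross y-line → (2,3), t=3.0400
    cross x-line → (1,3), t=3.2678
    cross x-line → (0,3), t=4.4225 (wall)
  → r_2 = 4.4225
beam 3: φ=90°, α=240°
  d=(-0.5000,-0.8660)  start (4,1)  tX=1.6600 tY=0.5543  stride 1/|dx|=2.0000 1/|dy|=1.1547
    cross y-line → (4,0), t=0.5543 (wall)
  → r_3 = 0.5543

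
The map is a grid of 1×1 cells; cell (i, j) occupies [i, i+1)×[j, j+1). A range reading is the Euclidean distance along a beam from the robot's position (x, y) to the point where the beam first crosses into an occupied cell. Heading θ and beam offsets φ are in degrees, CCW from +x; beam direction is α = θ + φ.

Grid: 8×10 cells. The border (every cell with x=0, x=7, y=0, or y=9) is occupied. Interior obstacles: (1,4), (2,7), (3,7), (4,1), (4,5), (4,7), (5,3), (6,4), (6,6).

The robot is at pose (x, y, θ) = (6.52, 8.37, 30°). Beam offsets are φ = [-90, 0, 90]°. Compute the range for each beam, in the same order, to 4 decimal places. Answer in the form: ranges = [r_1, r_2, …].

ranges = [0.9600, 0.5543, 0.7275]

beam 1: φ=-90°, α=300°
  direction (0.5000, -0.8660); cell (6,8); t to first gridline: x 0.9600, y 0.4272 (then +2.0000 / +1.1547)
    (6,7) via y @ 0.4272
    (7,7) via x @ 0.9600  # hit
  → r_1 = 0.9600
beam 2: φ=0°, α=30°
  direction (0.8660, 0.5000); cell (6,8); t to first gridline: x 0.5543, y 1.2600 (then +1.1547 / +2.0000)
    (7,8) via x @ 0.5543  # hit
  → r_2 = 0.5543
beam 3: φ=90°, α=120°
  direction (-0.5000, 0.8660); cell (6,8); t to first gridline: x 1.0400, y 0.7275 (then +2.0000 / +1.1547)
    (6,9) via y @ 0.7275  # hit
  → r_3 = 0.7275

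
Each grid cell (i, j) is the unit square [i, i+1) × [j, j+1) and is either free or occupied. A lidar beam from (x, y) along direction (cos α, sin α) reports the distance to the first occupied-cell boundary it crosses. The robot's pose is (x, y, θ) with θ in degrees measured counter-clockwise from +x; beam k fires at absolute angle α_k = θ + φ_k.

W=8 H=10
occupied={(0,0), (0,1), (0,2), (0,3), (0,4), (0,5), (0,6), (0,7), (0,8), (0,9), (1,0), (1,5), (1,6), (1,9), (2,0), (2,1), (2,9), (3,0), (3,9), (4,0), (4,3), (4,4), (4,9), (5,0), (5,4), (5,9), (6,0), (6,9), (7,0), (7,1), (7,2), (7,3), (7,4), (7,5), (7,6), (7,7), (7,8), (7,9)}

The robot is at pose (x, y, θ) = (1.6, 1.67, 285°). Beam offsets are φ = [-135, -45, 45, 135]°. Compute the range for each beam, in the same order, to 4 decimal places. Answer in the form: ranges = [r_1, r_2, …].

ranges = [0.6928, 0.7736, 0.4619, 8.4640]

beam 1: φ=-135°, α=150°
  d=(-0.8660,0.5000)  start (1,1)  tX=0.6928 tY=0.6600  stride 1/|dx|=1.1547 1/|dy|=2.0000
    cross y-line → (1,2), t=0.6600
    cross x-line → (0,2), t=0.6928 (wall)
  → r_1 = 0.6928
beam 2: φ=-45°, α=240°
  d=(-0.5000,-0.8660)  start (1,1)  tX=1.2000 tY=0.7736  stride 1/|dx|=2.0000 1/|dy|=1.1547
    cross y-line → (1,0), t=0.7736 (wall)
  → r_2 = 0.7736
beam 3: φ=45°, α=330°
  d=(0.8660,-0.5000)  start (1,1)  tX=0.4619 tY=1.3400  stride 1/|dx|=1.1547 1/|dy|=2.0000
    cross x-line → (2,1), t=0.4619 (wall)
  → r_3 = 0.4619
beam 4: φ=135°, α=60°
  d=(0.5000,0.8660)  start (1,1)  tX=0.8000 tY=0.3811  stride 1/|dx|=2.0000 1/|dy|=1.1547
    cross y-line → (1,2), t=0.3811
    cross x-line → (2,2), t=0.8000
    cross y-line → (2,3), t=1.5358
    cross y-line → (2,4), t=2.6905
    cross x-line → (3,4), t=2.8000
    cross y-line → (3,5), t=3.8452
    cross x-line → (4,5), t=4.8000
    cross y-line → (4,6), t=4.9999
    cross y-line → (4,7), t=6.1546
    cross x-line → (5,7), t=6.8000
    cross y-line → (5,8), t=7.3093
    cross y-line → (5,9), t=8.4640 (wall)
  → r_4 = 8.4640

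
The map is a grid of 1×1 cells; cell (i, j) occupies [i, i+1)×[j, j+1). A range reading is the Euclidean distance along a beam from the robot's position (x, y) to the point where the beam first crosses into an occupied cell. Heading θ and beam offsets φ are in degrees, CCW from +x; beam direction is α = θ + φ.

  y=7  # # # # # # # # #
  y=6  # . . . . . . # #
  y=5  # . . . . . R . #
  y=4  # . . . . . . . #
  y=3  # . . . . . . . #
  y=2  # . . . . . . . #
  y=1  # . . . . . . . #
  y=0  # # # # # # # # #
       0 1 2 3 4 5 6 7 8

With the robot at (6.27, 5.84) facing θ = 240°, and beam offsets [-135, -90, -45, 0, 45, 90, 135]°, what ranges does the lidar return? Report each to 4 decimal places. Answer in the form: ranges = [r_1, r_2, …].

ranges = [1.2009, 2.3200, 5.4559, 5.5888, 5.0107, 1.9976, 0.7558]

beam 1: φ=-135°, α=105°
  direction (-0.2588, 0.9659); cell (6,5); t to first gridline: x 1.0432, y 0.1656 (then +3.8637 / +1.0353)
    (6,6) via y @ 0.1656
    (5,6) via x @ 1.0432
    (5,7) via y @ 1.2009  # hit
  → r_1 = 1.2009
beam 2: φ=-90°, α=150°
  direction (-0.8660, 0.5000); cell (6,5); t to first gridline: x 0.3118, y 0.3200 (then +1.1547 / +2.0000)
    (5,5) via x @ 0.3118
    (5,6) via y @ 0.3200
    (4,6) via x @ 1.4665
    (4,7) via y @ 2.3200  # hit
  → r_2 = 2.3200
beam 3: φ=-45°, α=195°
  direction (-0.9659, -0.2588); cell (6,5); t to first gridline: x 0.2795, y 3.2455 (then +1.0353 / +3.8637)
    (5,5) via x @ 0.2795
    (4,5) via x @ 1.3148
    (3,5) via x @ 2.3501
    (3,4) via y @ 3.2455
    (2,4) via x @ 3.3854
    (1,4) via x @ 4.4206
    (0,4) via x @ 5.4559  # hit
  → r_3 = 5.4559
beam 4: φ=0°, α=240°
  direction (-0.5000, -0.8660); cell (6,5); t to first gridline: x 0.5400, y 0.9699 (then +2.0000 / +1.1547)
    (5,5) via x @ 0.5400
    (5,4) via y @ 0.9699
    (5,3) via y @ 2.1246
    (4,3) via x @ 2.5400
    (4,2) via y @ 3.2793
    (4,1) via y @ 4.4341
    (3,1) via x @ 4.5400
    (3,0) via y @ 5.5888  # hit
  → r_4 = 5.5888
beam 5: φ=45°, α=285°
  direction (0.2588, -0.9659); cell (6,5); t to first gridline: x 2.8205, y 0.8696 (then +3.8637 / +1.0353)
    (6,4) via y @ 0.8696
    (6,3) via y @ 1.9049
    (7,3) via x @ 2.8205
    (7,2) via y @ 2.9402
    (7,1) via y @ 3.9755
    (7,0) via y @ 5.0107  # hit
  → r_5 = 5.0107
beam 6: φ=90°, α=330°
  direction (0.8660, -0.5000); cell (6,5); t to first gridline: x 0.8429, y 1.6800 (then +1.1547 / +2.0000)
    (7,5) via x @ 0.8429
    (7,4) via y @ 1.6800
    (8,4) via x @ 1.9976  # hit
  → r_6 = 1.9976
beam 7: φ=135°, α=15°
  direction (0.9659, 0.2588); cell (6,5); t to first gridline: x 0.7558, y 0.6182 (then +1.0353 / +3.8637)
    (6,6) via y @ 0.6182
    (7,6) via x @ 0.7558  # hit
  → r_7 = 0.7558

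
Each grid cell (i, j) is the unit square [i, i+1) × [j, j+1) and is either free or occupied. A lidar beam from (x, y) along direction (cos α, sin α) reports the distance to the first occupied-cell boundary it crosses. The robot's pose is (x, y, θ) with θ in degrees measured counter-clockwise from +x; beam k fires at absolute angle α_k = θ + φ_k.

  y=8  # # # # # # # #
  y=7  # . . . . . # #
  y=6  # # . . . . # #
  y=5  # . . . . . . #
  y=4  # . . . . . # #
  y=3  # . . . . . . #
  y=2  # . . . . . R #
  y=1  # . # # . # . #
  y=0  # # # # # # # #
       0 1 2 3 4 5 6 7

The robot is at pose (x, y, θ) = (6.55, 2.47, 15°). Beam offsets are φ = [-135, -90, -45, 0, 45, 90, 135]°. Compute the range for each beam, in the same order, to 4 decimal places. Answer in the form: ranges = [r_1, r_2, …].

ranges = [1.1000, 1.5219, 0.5196, 0.4659, 0.9000, 1.5840, 6.4086]

beam 1: φ=-135°, α=240°
  d=(-0.5000,-0.8660)  start (6,2)  tX=1.1000 tY=0.5427  stride 1/|dx|=2.0000 1/|dy|=1.1547
    cross y-line → (6,1), t=0.5427
    cross x-line → (5,1), t=1.1000 (wall)
  → r_1 = 1.1000
beam 2: φ=-90°, α=285°
  d=(0.2588,-0.9659)  start (6,2)  tX=1.7387 tY=0.4866  stride 1/|dx|=3.8637 1/|dy|=1.0353
    cross y-line → (6,1), t=0.4866
    cross y-line → (6,0), t=1.5219 (wall)
  → r_2 = 1.5219
beam 3: φ=-45°, α=330°
  d=(0.8660,-0.5000)  start (6,2)  tX=0.5196 tY=0.9400  stride 1/|dx|=1.1547 1/|dy|=2.0000
    cross x-line → (7,2), t=0.5196 (wall)
  → r_3 = 0.5196
beam 4: φ=0°, α=15°
  d=(0.9659,0.2588)  start (6,2)  tX=0.4659 tY=2.0478  stride 1/|dx|=1.0353 1/|dy|=3.8637
    cross x-line → (7,2), t=0.4659 (wall)
  → r_4 = 0.4659
beam 5: φ=45°, α=60°
  d=(0.5000,0.8660)  start (6,2)  tX=0.9000 tY=0.6120  stride 1/|dx|=2.0000 1/|dy|=1.1547
    cross y-line → (6,3), t=0.6120
    cross x-line → (7,3), t=0.9000 (wall)
  → r_5 = 0.9000
beam 6: φ=90°, α=105°
  d=(-0.2588,0.9659)  start (6,2)  tX=2.1250 tY=0.5487  stride 1/|dx|=3.8637 1/|dy|=1.0353
    cross y-line → (6,3), t=0.5487
    cross y-line → (6,4), t=1.5840 (wall)
  → r_6 = 1.5840
beam 7: φ=135°, α=150°
  d=(-0.8660,0.5000)  start (6,2)  tX=0.6351 tY=1.0600  stride 1/|dx|=1.1547 1/|dy|=2.0000
    cross x-line → (5,2), t=0.6351
    cross y-line → (5,3), t=1.0600
    cross x-line → (4,3), t=1.7898
    cross x-line → (3,3), t=2.9445
    cross y-line → (3,4), t=3.0600
    cross x-line → (2,4), t=4.0992
    cross y-line → (2,5), t=5.0600
    cross x-line → (1,5), t=5.2539
    cross x-line → (0,5), t=6.4086 (wall)
  → r_7 = 6.4086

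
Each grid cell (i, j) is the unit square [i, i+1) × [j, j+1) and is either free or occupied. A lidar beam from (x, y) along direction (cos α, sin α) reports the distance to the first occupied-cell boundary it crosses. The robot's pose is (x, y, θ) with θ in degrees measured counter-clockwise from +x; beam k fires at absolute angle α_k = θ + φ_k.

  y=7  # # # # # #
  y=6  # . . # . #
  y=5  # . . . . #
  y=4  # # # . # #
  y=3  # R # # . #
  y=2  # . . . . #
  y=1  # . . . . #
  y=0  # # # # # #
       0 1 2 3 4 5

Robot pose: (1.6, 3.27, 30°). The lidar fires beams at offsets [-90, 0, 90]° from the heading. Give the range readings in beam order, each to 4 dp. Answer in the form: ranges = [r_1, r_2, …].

ranges = [2.6212, 0.4619, 0.8429]

beam 1: φ=-90°, α=300°
  dir = (cos 300°, sin 300°) = (0.5000, -0.8660); from cell (1,3)
  next x-line at t=0.8000, next y-line at t=0.3118; Δt_x=2.0000, Δt_y=1.1547
    y: enter (1,2) at t=0.3118
    x: enter (2,2) at t=0.8000
    y: enter (2,1) at t=1.4665
    y: enter (2,0) at t=2.6212 ← occupied
  → r_1 = 2.6212
beam 2: φ=0°, α=30°
  dir = (cos 30°, sin 30°) = (0.8660, 0.5000); from cell (1,3)
  next x-line at t=0.4619, next y-line at t=1.4600; Δt_x=1.1547, Δt_y=2.0000
    x: enter (2,3) at t=0.4619 ← occupied
  → r_2 = 0.4619
beam 3: φ=90°, α=120°
  dir = (cos 120°, sin 120°) = (-0.5000, 0.8660); from cell (1,3)
  next x-line at t=1.2000, next y-line at t=0.8429; Δt_x=2.0000, Δt_y=1.1547
    y: enter (1,4) at t=0.8429 ← occupied
  → r_3 = 0.8429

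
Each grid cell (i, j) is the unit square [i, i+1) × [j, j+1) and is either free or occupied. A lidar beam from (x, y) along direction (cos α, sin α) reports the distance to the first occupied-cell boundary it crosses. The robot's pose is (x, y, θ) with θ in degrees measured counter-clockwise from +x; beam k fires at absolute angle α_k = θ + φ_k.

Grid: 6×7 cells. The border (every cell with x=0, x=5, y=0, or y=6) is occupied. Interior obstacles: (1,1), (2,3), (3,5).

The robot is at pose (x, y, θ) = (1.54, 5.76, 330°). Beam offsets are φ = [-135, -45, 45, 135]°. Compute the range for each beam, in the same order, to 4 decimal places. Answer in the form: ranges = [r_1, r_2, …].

ranges = [0.5590, 1.8221, 0.9273, 0.2485]

beam 1: φ=-135°, α=195°
  d=(-0.9659,-0.2588)  start (1,5)  tX=0.5590 tY=2.9364  stride 1/|dx|=1.0353 1/|dy|=3.8637
    cross x-line → (0,5), t=0.5590 (wall)
  → r_1 = 0.5590
beam 2: φ=-45°, α=285°
  d=(0.2588,-0.9659)  start (1,5)  tX=1.7773 tY=0.7868  stride 1/|dx|=3.8637 1/|dy|=1.0353
    cross y-line → (1,4), t=0.7868
    cross x-line → (2,4), t=1.7773
    cross y-line → (2,3), t=1.8221 (wall)
  → r_2 = 1.8221
beam 3: φ=45°, α=15°
  d=(0.9659,0.2588)  start (1,5)  tX=0.4762 tY=0.9273  stride 1/|dx|=1.0353 1/|dy|=3.8637
    cross x-line → (2,5), t=0.4762
    cross y-line → (2,6), t=0.9273 (wall)
  → r_3 = 0.9273
beam 4: φ=135°, α=105°
  d=(-0.2588,0.9659)  start (1,5)  tX=2.0864 tY=0.2485  stride 1/|dx|=3.8637 1/|dy|=1.0353
    cross y-line → (1,6), t=0.2485 (wall)
  → r_4 = 0.2485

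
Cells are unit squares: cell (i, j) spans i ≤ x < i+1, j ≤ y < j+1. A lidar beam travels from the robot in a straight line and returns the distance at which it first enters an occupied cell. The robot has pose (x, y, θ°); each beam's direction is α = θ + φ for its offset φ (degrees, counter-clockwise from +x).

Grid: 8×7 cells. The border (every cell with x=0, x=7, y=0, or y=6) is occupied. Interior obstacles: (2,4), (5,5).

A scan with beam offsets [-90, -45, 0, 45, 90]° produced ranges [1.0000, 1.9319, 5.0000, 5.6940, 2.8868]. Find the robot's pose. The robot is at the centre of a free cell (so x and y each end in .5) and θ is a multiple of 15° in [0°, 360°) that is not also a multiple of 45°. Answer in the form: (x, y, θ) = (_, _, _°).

Candidates: 28 free-cell centres × 16 headings = 448 poses. Raycast each; keep the one whose scan matches to 4 dp.
  (1.5, 2.5, 330°): beam 2 = 1.5529 ≠ 1.9319 ✗
  (5.5, 2.5, 345°): beam 1 = 1.5529 ≠ 1.0000 ✗
  (2.5, 1.5, 120°): beam 1 = 5.1962 ≠ 1.0000 ✗
  (2.5, 5.5, 165°): beam 1 = 0.5176 ≠ 1.0000 ✗
  …
  (6.5, 3.5, 150°): r_1=1.0000, r_2=1.9319, r_3=5.0000, r_4=5.6940, r_5=2.8868 — all match ✓
Only this pose fits every beam.

(x, y, θ) = (6.5, 3.5, 150°)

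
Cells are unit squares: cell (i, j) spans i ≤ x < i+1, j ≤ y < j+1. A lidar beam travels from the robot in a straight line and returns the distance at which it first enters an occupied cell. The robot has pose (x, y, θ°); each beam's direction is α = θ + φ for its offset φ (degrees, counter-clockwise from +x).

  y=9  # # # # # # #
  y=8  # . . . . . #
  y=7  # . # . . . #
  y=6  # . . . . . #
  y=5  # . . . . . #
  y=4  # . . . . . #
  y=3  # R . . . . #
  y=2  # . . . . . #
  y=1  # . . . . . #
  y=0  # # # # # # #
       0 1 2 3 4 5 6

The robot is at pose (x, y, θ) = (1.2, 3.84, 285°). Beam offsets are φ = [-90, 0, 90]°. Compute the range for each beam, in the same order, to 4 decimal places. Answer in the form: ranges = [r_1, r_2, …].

ranges = [0.2071, 2.9402, 4.9693]

beam 1: φ=-90°, α=195°
  direction (-0.9659, -0.2588); cell (1,3); t to first gridline: x 0.2071, y 3.2455 (then +1.0353 / +3.8637)
    (0,3) via x @ 0.2071  # hit
  → r_1 = 0.2071
beam 2: φ=0°, α=285°
  direction (0.2588, -0.9659); cell (1,3); t to first gridline: x 3.0910, y 0.8696 (then +3.8637 / +1.0353)
    (1,2) via y @ 0.8696
    (1,1) via y @ 1.9049
    (1,0) via y @ 2.9402  # hit
  → r_2 = 2.9402
beam 3: φ=90°, α=15°
  direction (0.9659, 0.2588); cell (1,3); t to first gridline: x 0.8282, y 0.6182 (then +1.0353 / +3.8637)
    (1,4) via y @ 0.6182
    (2,4) via x @ 0.8282
    (3,4) via x @ 1.8635
    (4,4) via x @ 2.8988
    (5,4) via x @ 3.9340
    (5,5) via y @ 4.4819
    (6,5) via x @ 4.9693  # hit
  → r_3 = 4.9693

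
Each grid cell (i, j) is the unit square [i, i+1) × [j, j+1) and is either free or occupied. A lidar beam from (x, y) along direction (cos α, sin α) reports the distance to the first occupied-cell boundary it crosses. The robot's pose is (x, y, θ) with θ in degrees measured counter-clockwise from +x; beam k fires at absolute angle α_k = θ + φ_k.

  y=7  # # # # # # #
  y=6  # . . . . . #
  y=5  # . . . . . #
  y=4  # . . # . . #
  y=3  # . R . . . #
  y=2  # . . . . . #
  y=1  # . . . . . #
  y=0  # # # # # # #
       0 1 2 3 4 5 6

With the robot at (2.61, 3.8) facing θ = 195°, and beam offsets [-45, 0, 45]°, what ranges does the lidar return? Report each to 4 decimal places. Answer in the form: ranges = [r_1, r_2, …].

ranges = [1.8591, 1.6668, 3.2200]

beam 1: φ=-45°, α=150°
  d=(-0.8660,0.5000)  start (2,3)  tX=0.7044 tY=0.4000  stride 1/|dx|=1.1547 1/|dy|=2.0000
    cross y-line → (2,4), t=0.4000
    cross x-line → (1,4), t=0.7044
    cross x-line → (0,4), t=1.8591 (wall)
  → r_1 = 1.8591
beam 2: φ=0°, α=195°
  d=(-0.9659,-0.2588)  start (2,3)  tX=0.6315 tY=3.0910  stride 1/|dx|=1.0353 1/|dy|=3.8637
    cross x-line → (1,3), t=0.6315
    cross x-line → (0,3), t=1.6668 (wall)
  → r_2 = 1.6668
beam 3: φ=45°, α=240°
  d=(-0.5000,-0.8660)  start (2,3)  tX=1.2200 tY=0.9238  stride 1/|dx|=2.0000 1/|dy|=1.1547
    cross y-line → (2,2), t=0.9238
    cross x-line → (1,2), t=1.2200
    cross y-line → (1,1), t=2.0785
    cross x-line → (0,1), t=3.2200 (wall)
  → r_3 = 3.2200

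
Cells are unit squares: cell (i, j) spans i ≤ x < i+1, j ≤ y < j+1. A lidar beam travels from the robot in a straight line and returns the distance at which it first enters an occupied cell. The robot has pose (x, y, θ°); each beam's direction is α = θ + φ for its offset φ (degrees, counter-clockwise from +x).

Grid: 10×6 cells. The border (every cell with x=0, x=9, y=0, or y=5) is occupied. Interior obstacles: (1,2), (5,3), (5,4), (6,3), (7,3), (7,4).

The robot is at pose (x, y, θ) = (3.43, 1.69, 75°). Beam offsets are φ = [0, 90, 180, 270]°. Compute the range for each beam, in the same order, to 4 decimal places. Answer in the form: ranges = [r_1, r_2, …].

ranges = [3.4268, 1.4804, 0.7143, 2.6660]

beam 1: φ=0°, α=75°
  dir = (cos 75°, sin 75°) = (0.2588, 0.9659); from cell (3,1)
  next x-line at t=2.2023, next y-line at t=0.3209; Δt_x=3.8637, Δt_y=1.0353
    y: enter (3,2) at t=0.3209
    y: enter (3,3) at t=1.3562
    x: enter (4,3) at t=2.2023
    y: enter (4,4) at t=2.3915
    y: enter (4,5) at t=3.4268 ← occupied
  → r_1 = 3.4268
beam 2: φ=90°, α=165°
  dir = (cos 165°, sin 165°) = (-0.9659, 0.2588); from cell (3,1)
  next x-line at t=0.4452, next y-line at t=1.1977; Δt_x=1.0353, Δt_y=3.8637
    x: enter (2,1) at t=0.4452
    y: enter (2,2) at t=1.1977
    x: enter (1,2) at t=1.4804 ← occupied
  → r_2 = 1.4804
beam 3: φ=180°, α=255°
  dir = (cos 255°, sin 255°) = (-0.2588, -0.9659); from cell (3,1)
  next x-line at t=1.6614, next y-line at t=0.7143; Δt_x=3.8637, Δt_y=1.0353
    y: enter (3,0) at t=0.7143 ← occupied
  → r_3 = 0.7143
beam 4: φ=270°, α=345°
  dir = (cos 345°, sin 345°) = (0.9659, -0.2588); from cell (3,1)
  next x-line at t=0.5901, next y-line at t=2.6660; Δt_x=1.0353, Δt_y=3.8637
    x: enter (4,1) at t=0.5901
    x: enter (5,1) at t=1.6254
    x: enter (6,1) at t=2.6607
    y: enter (6,0) at t=2.6660 ← occupied
  → r_4 = 2.6660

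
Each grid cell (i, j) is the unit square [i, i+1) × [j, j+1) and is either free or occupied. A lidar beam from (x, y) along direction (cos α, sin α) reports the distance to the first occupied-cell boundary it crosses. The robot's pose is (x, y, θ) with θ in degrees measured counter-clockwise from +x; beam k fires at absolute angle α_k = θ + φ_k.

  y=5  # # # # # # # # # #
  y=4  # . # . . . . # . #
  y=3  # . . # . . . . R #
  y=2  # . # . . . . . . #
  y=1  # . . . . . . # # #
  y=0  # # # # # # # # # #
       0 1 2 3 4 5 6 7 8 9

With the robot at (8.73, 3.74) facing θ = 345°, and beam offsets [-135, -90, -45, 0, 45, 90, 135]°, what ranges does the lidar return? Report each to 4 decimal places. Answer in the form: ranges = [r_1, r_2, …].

beam 1: φ=-135°, α=210°
  cosα=-0.8660 sinα=-0.5000 | (8,3) | tMaxX 0.8429 tMaxY 1.4800 | tΔX 1.1547 tΔY 2.0000
    t=0.8429 [x] (7,3)
    t=1.4800 [y] (7,2)
    t=1.9976 [x] (6,2)
    t=3.1523 [x] (5,2)
    t=3.4800 [y] (5,1)
    t=4.3070 [x] (4,1)
    t=5.4617 [x] (3,1)
    t=5.4800 [y] (3,0) — stop
  → r_1 = 5.4800
beam 2: φ=-90°, α=255°
  cosα=-0.2588 sinα=-0.9659 | (8,3) | tMaxX 2.8205 tMaxY 0.7661 | tΔX 3.8637 tΔY 1.0353
    t=0.7661 [y] (8,2)
    t=1.8014 [y] (8,1) — stop
  → r_2 = 1.8014
beam 3: φ=-45°, α=300°
  cosα=0.5000 sinα=-0.8660 | (8,3) | tMaxX 0.5400 tMaxY 0.8545 | tΔX 2.0000 tΔY 1.1547
    t=0.5400 [x] (9,3) — stop
  → r_3 = 0.5400
beam 4: φ=0°, α=345°
  cosα=0.9659 sinα=-0.2588 | (8,3) | tMaxX 0.2795 tMaxY 2.8591 | tΔX 1.0353 tΔY 3.8637
    t=0.2795 [x] (9,3) — stop
  → r_4 = 0.2795
beam 5: φ=45°, α=30°
  cosα=0.8660 sinα=0.5000 | (8,3) | tMaxX 0.3118 tMaxY 0.5200 | tΔX 1.1547 tΔY 2.0000
    t=0.3118 [x] (9,3) — stop
  → r_5 = 0.3118
beam 6: φ=90°, α=75°
  cosα=0.2588 sinα=0.9659 | (8,3) | tMaxX 1.0432 tMaxY 0.2692 | tΔX 3.8637 tΔY 1.0353
    t=0.2692 [y] (8,4)
    t=1.0432 [x] (9,4) — stop
  → r_6 = 1.0432
beam 7: φ=135°, α=120°
  cosα=-0.5000 sinα=0.8660 | (8,3) | tMaxX 1.4600 tMaxY 0.3002 | tΔX 2.0000 tΔY 1.1547
    t=0.3002 [y] (8,4)
    t=1.4549 [y] (8,5) — stop
  → r_7 = 1.4549

ranges = [5.4800, 1.8014, 0.5400, 0.2795, 0.3118, 1.0432, 1.4549]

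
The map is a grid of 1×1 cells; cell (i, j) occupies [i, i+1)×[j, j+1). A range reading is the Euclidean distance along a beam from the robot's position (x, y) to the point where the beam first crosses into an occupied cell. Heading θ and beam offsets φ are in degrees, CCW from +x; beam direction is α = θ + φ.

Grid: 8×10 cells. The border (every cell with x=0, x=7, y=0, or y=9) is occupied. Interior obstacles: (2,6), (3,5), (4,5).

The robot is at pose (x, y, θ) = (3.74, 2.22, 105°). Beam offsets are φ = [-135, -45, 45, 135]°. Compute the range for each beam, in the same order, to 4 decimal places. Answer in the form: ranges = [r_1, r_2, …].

beam 1: φ=-135°, α=330°
  direction (0.8660, -0.5000); cell (3,2); t to first gridline: x 0.3002, y 0.4400 (then +1.1547 / +2.0000)
    (4,2) via x @ 0.3002
    (4,1) via y @ 0.4400
    (5,1) via x @ 1.4549
    (5,0) via y @ 2.4400  # hit
  → r_1 = 2.4400
beam 2: φ=-45°, α=60°
  direction (0.5000, 0.8660); cell (3,2); t to first gridline: x 0.5200, y 0.9007 (then +2.0000 / +1.1547)
    (4,2) via x @ 0.5200
    (4,3) via y @ 0.9007
    (4,4) via y @ 2.0554
    (5,4) via x @ 2.5200
    (5,5) via y @ 3.2101
    (5,6) via y @ 4.3648
    (6,6) via x @ 4.5200
    (6,7) via y @ 5.5195
    (7,7) via x @ 6.5200  # hit
  → r_2 = 6.5200
beam 3: φ=45°, α=150°
  direction (-0.8660, 0.5000); cell (3,2); t to first gridline: x 0.8545, y 1.5600 (then +1.1547 / +2.0000)
    (2,2) via x @ 0.8545
    (2,3) via y @ 1.5600
    (1,3) via x @ 2.0092
    (0,3) via x @ 3.1639  # hit
  → r_3 = 3.1639
beam 4: φ=135°, α=240°
  direction (-0.5000, -0.8660); cell (3,2); t to first gridline: x 1.4800, y 0.2540 (then +2.0000 / +1.1547)
    (3,1) via y @ 0.2540
    (3,0) via y @ 1.4087  # hit
  → r_4 = 1.4087

ranges = [2.4400, 6.5200, 3.1639, 1.4087]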